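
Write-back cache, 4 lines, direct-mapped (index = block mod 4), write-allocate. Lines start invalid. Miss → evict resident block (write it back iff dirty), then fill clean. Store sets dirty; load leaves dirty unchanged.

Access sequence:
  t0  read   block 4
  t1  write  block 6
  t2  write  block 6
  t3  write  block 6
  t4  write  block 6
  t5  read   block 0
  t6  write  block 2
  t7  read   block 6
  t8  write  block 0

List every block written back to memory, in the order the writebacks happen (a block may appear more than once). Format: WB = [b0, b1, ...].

  0 | R B4 → L0 miss [-]
  1 | W B6 → L2 miss [D]
  2 | W B6 → L2 hit [D]
  3 | W B6 → L2 hit [D]
  4 | W B6 → L2 hit [D]
  5 | R B0 → L0 miss [-]
  6 | W B2 → L2 miss wb→B6 [D]
  7 | R B6 → L2 miss wb→B2 [-]
  8 | W B0 → L0 hit [D]

WB = [6, 2]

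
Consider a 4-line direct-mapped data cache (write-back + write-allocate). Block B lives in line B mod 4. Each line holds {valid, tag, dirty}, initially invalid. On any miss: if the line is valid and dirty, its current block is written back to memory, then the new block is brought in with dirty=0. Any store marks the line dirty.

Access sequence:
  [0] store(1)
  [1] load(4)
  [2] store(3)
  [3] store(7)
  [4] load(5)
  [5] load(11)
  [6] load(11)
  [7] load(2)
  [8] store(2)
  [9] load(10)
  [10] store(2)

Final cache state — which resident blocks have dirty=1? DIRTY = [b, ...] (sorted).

  0 | W B1 → L1 miss [D]
  1 | R B4 → L0 miss [-]
  2 | W B3 → L3 miss [D]
  3 | W B7 → L3 miss wb→B3 [D]
  4 | R B5 → L1 miss wb→B1 [-]
  5 | R B11 → L3 miss wb→B7 [-]
  6 | R B11 → L3 hit [-]
  7 | R B2 → L2 miss [-]
  8 | W B2 → L2 hit [D]
  9 | R B10 → L2 miss wb→B2 [-]
  10 | W B2 → L2 miss [D]

DIRTY = [2]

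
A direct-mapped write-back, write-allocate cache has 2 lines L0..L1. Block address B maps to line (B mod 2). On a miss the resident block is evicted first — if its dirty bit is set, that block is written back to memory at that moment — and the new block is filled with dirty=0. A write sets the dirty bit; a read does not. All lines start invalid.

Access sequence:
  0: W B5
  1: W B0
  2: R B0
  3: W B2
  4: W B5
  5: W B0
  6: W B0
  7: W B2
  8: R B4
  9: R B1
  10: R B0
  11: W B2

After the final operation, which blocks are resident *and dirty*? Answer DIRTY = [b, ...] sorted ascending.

DIRTY = [2]

0: W B5 → L1 miss [D]
1: W B0 → L0 miss [D]
2: R B0 → L0 hit [D]
3: W B2 → L0 miss wb→B0 [D]
4: W B5 → L1 hit [D]
5: W B0 → L0 miss wb→B2 [D]
6: W B0 → L0 hit [D]
7: W B2 → L0 miss wb→B0 [D]
8: R B4 → L0 miss wb→B2 [-]
9: R B1 → L1 miss wb→B5 [-]
10: R B0 → L0 miss [-]
11: W B2 → L0 miss [D]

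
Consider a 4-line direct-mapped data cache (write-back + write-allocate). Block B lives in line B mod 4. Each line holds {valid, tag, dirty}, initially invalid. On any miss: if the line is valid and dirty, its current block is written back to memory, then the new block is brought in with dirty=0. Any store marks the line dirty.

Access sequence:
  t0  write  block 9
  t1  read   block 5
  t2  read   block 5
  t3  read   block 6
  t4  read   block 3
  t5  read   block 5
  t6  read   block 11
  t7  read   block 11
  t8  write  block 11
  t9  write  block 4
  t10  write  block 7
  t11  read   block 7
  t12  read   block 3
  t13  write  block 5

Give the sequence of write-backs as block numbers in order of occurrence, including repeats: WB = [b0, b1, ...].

WB = [9, 11, 7]

0: W B9 → L1 miss [D]
1: R B5 → L1 miss wb→B9 [-]
2: R B5 → L1 hit [-]
3: R B6 → L2 miss [-]
4: R B3 → L3 miss [-]
5: R B5 → L1 hit [-]
6: R B11 → L3 miss [-]
7: R B11 → L3 hit [-]
8: W B11 → L3 hit [D]
9: W B4 → L0 miss [D]
10: W B7 → L3 miss wb→B11 [D]
11: R B7 → L3 hit [D]
12: R B3 → L3 miss wb→B7 [-]
13: W B5 → L1 hit [D]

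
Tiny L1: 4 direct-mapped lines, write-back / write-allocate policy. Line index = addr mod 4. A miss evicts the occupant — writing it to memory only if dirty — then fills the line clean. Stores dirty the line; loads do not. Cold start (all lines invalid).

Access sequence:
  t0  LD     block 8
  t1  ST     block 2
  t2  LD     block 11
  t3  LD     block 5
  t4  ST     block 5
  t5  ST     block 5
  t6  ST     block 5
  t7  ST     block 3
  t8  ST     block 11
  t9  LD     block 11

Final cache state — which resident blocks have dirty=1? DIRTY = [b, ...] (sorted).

DIRTY = [2, 5, 11]

0: R B8 -> L0 miss  d=-]
1: W B2 -> L2 miss  d=D]
2: R B11 -> L3 miss  d=-]
3: R B5 -> L1 miss  d=-]
4: W B5 -> L1 hit  d=D]
5: W B5 -> L1 hit  d=D]
6: W B5 -> L1 hit  d=D]
7: W B3 -> L3 miss  d=D]
8: W B11 -> L3 miss wb->B3  d=D]
9: R B11 -> L3 hit  d=D]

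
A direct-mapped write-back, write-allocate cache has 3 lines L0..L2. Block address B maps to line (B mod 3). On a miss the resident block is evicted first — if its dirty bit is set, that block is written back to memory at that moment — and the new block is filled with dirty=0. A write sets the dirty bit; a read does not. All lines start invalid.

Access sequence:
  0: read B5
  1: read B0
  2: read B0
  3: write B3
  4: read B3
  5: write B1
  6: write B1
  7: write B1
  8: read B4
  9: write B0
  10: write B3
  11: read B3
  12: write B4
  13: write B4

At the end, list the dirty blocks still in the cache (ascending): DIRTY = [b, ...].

DIRTY = [3, 4]

0: R B5 → L2 miss [-]
1: R B0 → L0 miss [-]
2: R B0 → L0 hit [-]
3: W B3 → L0 miss [D]
4: R B3 → L0 hit [D]
5: W B1 → L1 miss [D]
6: W B1 → L1 hit [D]
7: W B1 → L1 hit [D]
8: R B4 → L1 miss wb→B1 [-]
9: W B0 → L0 miss wb→B3 [D]
10: W B3 → L0 miss wb→B0 [D]
11: R B3 → L0 hit [D]
12: W B4 → L1 hit [D]
13: W B4 → L1 hit [D]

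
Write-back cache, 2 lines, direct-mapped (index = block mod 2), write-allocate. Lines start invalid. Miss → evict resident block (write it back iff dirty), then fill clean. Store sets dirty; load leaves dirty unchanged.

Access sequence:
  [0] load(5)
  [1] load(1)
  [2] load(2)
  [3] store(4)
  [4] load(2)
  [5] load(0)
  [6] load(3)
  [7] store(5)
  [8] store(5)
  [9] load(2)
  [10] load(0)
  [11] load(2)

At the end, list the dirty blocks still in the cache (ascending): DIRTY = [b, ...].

DIRTY = [5]

0: R B5 -> L1 miss  d=-]
1: R B1 -> L1 miss  d=-]
2: R B2 -> L0 miss  d=-]
3: W B4 -> L0 miss  d=D]
4: R B2 -> L0 miss wb->B4  d=-]
5: R B0 -> L0 miss  d=-]
6: R B3 -> L1 miss  d=-]
7: W B5 -> L1 miss  d=D]
8: W B5 -> L1 hit  d=D]
9: R B2 -> L0 miss  d=-]
10: R B0 -> L0 miss  d=-]
11: R B2 -> L0 miss  d=-]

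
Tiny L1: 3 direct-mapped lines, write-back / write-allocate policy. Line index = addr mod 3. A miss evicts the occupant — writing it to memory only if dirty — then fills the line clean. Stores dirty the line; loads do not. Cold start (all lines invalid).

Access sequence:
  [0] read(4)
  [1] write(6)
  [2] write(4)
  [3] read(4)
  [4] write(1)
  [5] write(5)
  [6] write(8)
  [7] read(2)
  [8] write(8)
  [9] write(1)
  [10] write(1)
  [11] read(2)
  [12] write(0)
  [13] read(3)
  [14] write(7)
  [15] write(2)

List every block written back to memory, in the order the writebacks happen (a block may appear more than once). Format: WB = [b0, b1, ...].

WB = [4, 5, 8, 8, 6, 0, 1]

0: R B4 → L1 miss [-]
1: W B6 → L0 miss [D]
2: W B4 → L1 hit [D]
3: R B4 → L1 hit [D]
4: W B1 → L1 miss wb→B4 [D]
5: W B5 → L2 miss [D]
6: W B8 → L2 miss wb→B5 [D]
7: R B2 → L2 miss wb→B8 [-]
8: W B8 → L2 miss [D]
9: W B1 → L1 hit [D]
10: W B1 → L1 hit [D]
11: R B2 → L2 miss wb→B8 [-]
12: W B0 → L0 miss wb→B6 [D]
13: R B3 → L0 miss wb→B0 [-]
14: W B7 → L1 miss wb→B1 [D]
15: W B2 → L2 hit [D]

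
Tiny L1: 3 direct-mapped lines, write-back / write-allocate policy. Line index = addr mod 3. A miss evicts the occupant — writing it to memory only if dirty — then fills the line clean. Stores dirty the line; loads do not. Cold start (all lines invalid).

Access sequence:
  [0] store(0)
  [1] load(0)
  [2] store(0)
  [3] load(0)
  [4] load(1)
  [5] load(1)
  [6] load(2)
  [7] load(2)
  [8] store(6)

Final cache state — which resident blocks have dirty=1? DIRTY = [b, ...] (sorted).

0: W B0 -> L0 miss  d=D]
1: R B0 -> L0 hit  d=D]
2: W B0 -> L0 hit  d=D]
3: R B0 -> L0 hit  d=D]
4: R B1 -> L1 miss  d=-]
5: R B1 -> L1 hit  d=-]
6: R B2 -> L2 miss  d=-]
7: R B2 -> L2 hit  d=-]
8: W B6 -> L0 miss wb->B0  d=D]

DIRTY = [6]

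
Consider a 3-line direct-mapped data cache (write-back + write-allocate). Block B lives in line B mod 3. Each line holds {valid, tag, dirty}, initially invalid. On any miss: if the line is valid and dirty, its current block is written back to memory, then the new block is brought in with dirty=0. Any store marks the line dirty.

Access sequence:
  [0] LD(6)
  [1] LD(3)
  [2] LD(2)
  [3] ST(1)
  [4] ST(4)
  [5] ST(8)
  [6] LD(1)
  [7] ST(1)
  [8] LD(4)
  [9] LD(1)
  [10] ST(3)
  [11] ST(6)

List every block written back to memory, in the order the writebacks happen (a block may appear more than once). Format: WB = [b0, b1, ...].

WB = [1, 4, 1, 3]

0: R B6 -> L0 miss  d=-]
1: R B3 -> L0 miss  d=-]
2: R B2 -> L2 miss  d=-]
3: W B1 -> L1 miss  d=D]
4: W B4 -> L1 miss wb->B1  d=D]
5: W B8 -> L2 miss  d=D]
6: R B1 -> L1 miss wb->B4  d=-]
7: W B1 -> L1 hit  d=D]
8: R B4 -> L1 miss wb->B1  d=-]
9: R B1 -> L1 miss  d=-]
10: W B3 -> L0 hit  d=D]
11: W B6 -> L0 miss wb->B3  d=D]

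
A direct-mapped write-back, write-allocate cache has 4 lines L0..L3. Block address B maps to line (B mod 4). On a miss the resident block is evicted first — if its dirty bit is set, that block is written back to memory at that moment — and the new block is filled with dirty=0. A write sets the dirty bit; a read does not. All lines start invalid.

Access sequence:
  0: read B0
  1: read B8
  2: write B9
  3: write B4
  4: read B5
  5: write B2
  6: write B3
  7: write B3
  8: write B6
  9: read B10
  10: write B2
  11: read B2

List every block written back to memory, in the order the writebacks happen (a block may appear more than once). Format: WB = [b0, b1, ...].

WB = [9, 2, 6]

0: R B0 -> L0 miss  d=-]
1: R B8 -> L0 miss  d=-]
2: W B9 -> L1 miss  d=D]
3: W B4 -> L0 miss  d=D]
4: R B5 -> L1 miss wb->B9  d=-]
5: W B2 -> L2 miss  d=D]
6: W B3 -> L3 miss  d=D]
7: W B3 -> L3 hit  d=D]
8: W B6 -> L2 miss wb->B2  d=D]
9: R B10 -> L2 miss wb->B6  d=-]
10: W B2 -> L2 miss  d=D]
11: R B2 -> L2 hit  d=D]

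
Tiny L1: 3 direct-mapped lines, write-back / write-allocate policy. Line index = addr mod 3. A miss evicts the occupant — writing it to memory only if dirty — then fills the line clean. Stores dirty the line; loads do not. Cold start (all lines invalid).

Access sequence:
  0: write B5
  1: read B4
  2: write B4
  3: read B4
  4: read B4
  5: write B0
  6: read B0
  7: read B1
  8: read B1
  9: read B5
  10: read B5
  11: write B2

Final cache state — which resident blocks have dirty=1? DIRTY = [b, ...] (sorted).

  0 | W B5 → L2 miss [D]
  1 | R B4 → L1 miss [-]
  2 | W B4 → L1 hit [D]
  3 | R B4 → L1 hit [D]
  4 | R B4 → L1 hit [D]
  5 | W B0 → L0 miss [D]
  6 | R B0 → L0 hit [D]
  7 | R B1 → L1 miss wb→B4 [-]
  8 | R B1 → L1 hit [-]
  9 | R B5 → L2 hit [D]
  10 | R B5 → L2 hit [D]
  11 | W B2 → L2 miss wb→B5 [D]

DIRTY = [0, 2]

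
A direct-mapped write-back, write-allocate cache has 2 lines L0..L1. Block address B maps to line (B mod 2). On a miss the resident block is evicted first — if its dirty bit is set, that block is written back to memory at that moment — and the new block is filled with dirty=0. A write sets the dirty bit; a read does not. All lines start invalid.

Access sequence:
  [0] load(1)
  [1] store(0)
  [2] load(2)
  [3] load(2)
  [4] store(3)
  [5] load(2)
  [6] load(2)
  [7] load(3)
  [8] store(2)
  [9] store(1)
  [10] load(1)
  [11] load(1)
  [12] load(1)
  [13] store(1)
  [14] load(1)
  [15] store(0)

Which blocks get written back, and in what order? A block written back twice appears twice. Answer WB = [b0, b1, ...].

0: R B1 -> L1 miss  d=-]
1: W B0 -> L0 miss  d=D]
2: R B2 -> L0 miss wb->B0  d=-]
3: R B2 -> L0 hit  d=-]
4: W B3 -> L1 miss  d=D]
5: R B2 -> L0 hit  d=-]
6: R B2 -> L0 hit  d=-]
7: R B3 -> L1 hit  d=D]
8: W B2 -> L0 hit  d=D]
9: W B1 -> L1 miss wb->B3  d=D]
10: R B1 -> L1 hit  d=D]
11: R B1 -> L1 hit  d=D]
12: R B1 -> L1 hit  d=D]
13: W B1 -> L1 hit  d=D]
14: R B1 -> L1 hit  d=D]
15: W B0 -> L0 miss wb->B2  d=D]

WB = [0, 3, 2]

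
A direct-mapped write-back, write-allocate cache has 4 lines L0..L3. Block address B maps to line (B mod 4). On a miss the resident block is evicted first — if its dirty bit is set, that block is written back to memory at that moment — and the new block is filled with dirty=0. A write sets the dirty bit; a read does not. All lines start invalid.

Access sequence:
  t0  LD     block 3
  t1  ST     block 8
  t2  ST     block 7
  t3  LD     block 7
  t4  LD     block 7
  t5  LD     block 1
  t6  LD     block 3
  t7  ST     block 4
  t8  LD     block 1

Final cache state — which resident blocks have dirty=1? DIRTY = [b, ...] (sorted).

DIRTY = [4]

0: R B3 -> L3 miss  d=-]
1: W B8 -> L0 miss  d=D]
2: W B7 -> L3 miss  d=D]
3: R B7 -> L3 hit  d=D]
4: R B7 -> L3 hit  d=D]
5: R B1 -> L1 miss  d=-]
6: R B3 -> L3 miss wb->B7  d=-]
7: W B4 -> L0 miss wb->B8  d=D]
8: R B1 -> L1 hit  d=-]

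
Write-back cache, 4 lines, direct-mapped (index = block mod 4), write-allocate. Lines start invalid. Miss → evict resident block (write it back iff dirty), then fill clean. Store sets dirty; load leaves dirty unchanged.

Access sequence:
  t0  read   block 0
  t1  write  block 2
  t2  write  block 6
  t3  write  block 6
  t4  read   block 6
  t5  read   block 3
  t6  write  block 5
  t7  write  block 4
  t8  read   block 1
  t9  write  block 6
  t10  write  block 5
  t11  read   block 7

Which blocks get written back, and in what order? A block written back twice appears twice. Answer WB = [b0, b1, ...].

WB = [2, 5]

  0 | R B0 → L0 miss [-]
  1 | W B2 → L2 miss [D]
  2 | W B6 → L2 miss wb→B2 [D]
  3 | W B6 → L2 hit [D]
  4 | R B6 → L2 hit [D]
  5 | R B3 → L3 miss [-]
  6 | W B5 → L1 miss [D]
  7 | W B4 → L0 miss [D]
  8 | R B1 → L1 miss wb→B5 [-]
  9 | W B6 → L2 hit [D]
  10 | W B5 → L1 miss [D]
  11 | R B7 → L3 miss [-]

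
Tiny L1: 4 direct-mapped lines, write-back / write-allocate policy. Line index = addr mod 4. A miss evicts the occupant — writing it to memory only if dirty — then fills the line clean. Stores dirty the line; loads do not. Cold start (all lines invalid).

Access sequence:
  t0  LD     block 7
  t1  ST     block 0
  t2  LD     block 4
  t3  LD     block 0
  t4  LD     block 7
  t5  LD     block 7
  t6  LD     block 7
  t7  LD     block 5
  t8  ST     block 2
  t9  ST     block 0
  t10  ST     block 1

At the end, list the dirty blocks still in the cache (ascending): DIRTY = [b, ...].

0: R B7 -> L3 miss  d=-]
1: W B0 -> L0 miss  d=D]
2: R B4 -> L0 miss wb->B0  d=-]
3: R B0 -> L0 miss  d=-]
4: R B7 -> L3 hit  d=-]
5: R B7 -> L3 hit  d=-]
6: R B7 -> L3 hit  d=-]
7: R B5 -> L1 miss  d=-]
8: W B2 -> L2 miss  d=D]
9: W B0 -> L0 hit  d=D]
10: W B1 -> L1 miss  d=D]

DIRTY = [0, 1, 2]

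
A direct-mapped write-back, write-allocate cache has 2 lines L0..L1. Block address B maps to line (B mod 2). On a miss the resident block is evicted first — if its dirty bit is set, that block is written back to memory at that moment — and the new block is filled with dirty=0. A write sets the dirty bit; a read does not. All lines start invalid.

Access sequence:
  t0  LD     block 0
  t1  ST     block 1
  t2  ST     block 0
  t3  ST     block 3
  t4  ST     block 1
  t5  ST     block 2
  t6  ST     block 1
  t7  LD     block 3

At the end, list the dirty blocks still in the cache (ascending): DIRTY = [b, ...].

DIRTY = [2]

0: R B0 → L0 miss [-]
1: W B1 → L1 miss [D]
2: W B0 → L0 hit [D]
3: W B3 → L1 miss wb→B1 [D]
4: W B1 → L1 miss wb→B3 [D]
5: W B2 → L0 miss wb→B0 [D]
6: W B1 → L1 hit [D]
7: R B3 → L1 miss wb→B1 [-]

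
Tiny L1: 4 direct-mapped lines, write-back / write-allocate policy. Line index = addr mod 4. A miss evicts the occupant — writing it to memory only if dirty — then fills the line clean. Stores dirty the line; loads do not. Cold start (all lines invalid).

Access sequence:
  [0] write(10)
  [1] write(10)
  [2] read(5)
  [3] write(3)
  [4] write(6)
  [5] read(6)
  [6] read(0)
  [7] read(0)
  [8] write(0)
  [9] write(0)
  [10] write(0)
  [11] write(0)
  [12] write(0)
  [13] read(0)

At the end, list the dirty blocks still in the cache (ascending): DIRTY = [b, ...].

DIRTY = [0, 3, 6]

0: W B10 → L2 miss [D]
1: W B10 → L2 hit [D]
2: R B5 → L1 miss [-]
3: W B3 → L3 miss [D]
4: W B6 → L2 miss wb→B10 [D]
5: R B6 → L2 hit [D]
6: R B0 → L0 miss [-]
7: R B0 → L0 hit [-]
8: W B0 → L0 hit [D]
9: W B0 → L0 hit [D]
10: W B0 → L0 hit [D]
11: W B0 → L0 hit [D]
12: W B0 → L0 hit [D]
13: R B0 → L0 hit [D]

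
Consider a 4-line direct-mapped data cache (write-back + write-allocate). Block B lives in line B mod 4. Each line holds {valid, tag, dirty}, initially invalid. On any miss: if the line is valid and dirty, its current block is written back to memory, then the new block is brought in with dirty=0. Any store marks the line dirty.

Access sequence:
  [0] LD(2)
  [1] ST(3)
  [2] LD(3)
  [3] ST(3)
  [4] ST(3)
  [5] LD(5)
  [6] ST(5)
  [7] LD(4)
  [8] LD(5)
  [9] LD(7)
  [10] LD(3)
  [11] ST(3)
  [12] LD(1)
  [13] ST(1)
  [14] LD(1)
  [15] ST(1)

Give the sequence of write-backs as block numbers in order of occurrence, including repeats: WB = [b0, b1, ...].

WB = [3, 5]

0: R B2 → L2 miss [-]
1: W B3 → L3 miss [D]
2: R B3 → L3 hit [D]
3: W B3 → L3 hit [D]
4: W B3 → L3 hit [D]
5: R B5 → L1 miss [-]
6: W B5 → L1 hit [D]
7: R B4 → L0 miss [-]
8: R B5 → L1 hit [D]
9: R B7 → L3 miss wb→B3 [-]
10: R B3 → L3 miss [-]
11: W B3 → L3 hit [D]
12: R B1 → L1 miss wb→B5 [-]
13: W B1 → L1 hit [D]
14: R B1 → L1 hit [D]
15: W B1 → L1 hit [D]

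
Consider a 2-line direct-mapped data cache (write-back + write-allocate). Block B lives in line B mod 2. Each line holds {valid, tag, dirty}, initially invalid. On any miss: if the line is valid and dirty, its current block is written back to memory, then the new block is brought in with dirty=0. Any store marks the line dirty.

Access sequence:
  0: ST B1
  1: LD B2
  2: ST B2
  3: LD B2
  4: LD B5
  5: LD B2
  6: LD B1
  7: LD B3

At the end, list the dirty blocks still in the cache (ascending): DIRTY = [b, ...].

0: W B1 → L1 miss [D]
1: R B2 → L0 miss [-]
2: W B2 → L0 hit [D]
3: R B2 → L0 hit [D]
4: R B5 → L1 miss wb→B1 [-]
5: R B2 → L0 hit [D]
6: R B1 → L1 miss [-]
7: R B3 → L1 miss [-]

DIRTY = [2]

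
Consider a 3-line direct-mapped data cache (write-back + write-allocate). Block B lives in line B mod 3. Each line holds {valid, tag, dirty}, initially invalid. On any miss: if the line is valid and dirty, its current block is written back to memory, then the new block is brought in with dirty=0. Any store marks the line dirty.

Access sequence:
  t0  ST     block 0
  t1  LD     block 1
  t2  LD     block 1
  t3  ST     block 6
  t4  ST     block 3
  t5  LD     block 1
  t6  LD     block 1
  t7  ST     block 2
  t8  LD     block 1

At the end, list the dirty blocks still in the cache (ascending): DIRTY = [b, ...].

DIRTY = [2, 3]

0: W B0 -> L0 miss  d=D]
1: R B1 -> L1 miss  d=-]
2: R B1 -> L1 hit  d=-]
3: W B6 -> L0 miss wb->B0  d=D]
4: W B3 -> L0 miss wb->B6  d=D]
5: R B1 -> L1 hit  d=-]
6: R B1 -> L1 hit  d=-]
7: W B2 -> L2 miss  d=D]
8: R B1 -> L1 hit  d=-]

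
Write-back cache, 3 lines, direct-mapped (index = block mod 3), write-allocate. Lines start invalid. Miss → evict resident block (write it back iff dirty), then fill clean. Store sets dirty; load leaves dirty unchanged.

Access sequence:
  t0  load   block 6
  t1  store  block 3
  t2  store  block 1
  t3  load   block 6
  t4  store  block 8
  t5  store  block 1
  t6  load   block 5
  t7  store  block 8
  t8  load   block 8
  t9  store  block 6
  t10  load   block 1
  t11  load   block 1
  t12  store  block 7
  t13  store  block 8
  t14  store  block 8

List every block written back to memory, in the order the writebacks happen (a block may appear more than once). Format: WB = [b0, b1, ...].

WB = [3, 8, 1]

0: R B6 -> L0 miss  d=-]
1: W B3 -> L0 miss  d=D]
2: W B1 -> L1 miss  d=D]
3: R B6 -> L0 miss wb->B3  d=-]
4: W B8 -> L2 miss  d=D]
5: W B1 -> L1 hit  d=D]
6: R B5 -> L2 miss wb->B8  d=-]
7: W B8 -> L2 miss  d=D]
8: R B8 -> L2 hit  d=D]
9: W B6 -> L0 hit  d=D]
10: R B1 -> L1 hit  d=D]
11: R B1 -> L1 hit  d=D]
12: W B7 -> L1 miss wb->B1  d=D]
13: W B8 -> L2 hit  d=D]
14: W B8 -> L2 hit  d=D]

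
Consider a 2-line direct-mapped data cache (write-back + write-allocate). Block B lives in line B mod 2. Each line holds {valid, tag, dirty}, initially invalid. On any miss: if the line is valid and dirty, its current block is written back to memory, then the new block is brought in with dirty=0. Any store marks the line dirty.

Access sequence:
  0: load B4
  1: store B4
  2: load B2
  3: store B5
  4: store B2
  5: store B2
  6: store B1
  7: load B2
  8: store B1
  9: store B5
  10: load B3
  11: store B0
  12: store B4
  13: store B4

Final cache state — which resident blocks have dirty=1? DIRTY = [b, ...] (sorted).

0: R B4 -> L0 miss  d=-]
1: W B4 -> L0 hit  d=D]
2: R B2 -> L0 miss wb->B4  d=-]
3: W B5 -> L1 miss  d=D]
4: W B2 -> L0 hit  d=D]
5: W B2 -> L0 hit  d=D]
6: W B1 -> L1 miss wb->B5  d=D]
7: R B2 -> L0 hit  d=D]
8: W B1 -> L1 hit  d=D]
9: W B5 -> L1 miss wb->B1  d=D]
10: R B3 -> L1 miss wb->B5  d=-]
11: W B0 -> L0 miss wb->B2  d=D]
12: W B4 -> L0 miss wb->B0  d=D]
13: W B4 -> L0 hit  d=D]

DIRTY = [4]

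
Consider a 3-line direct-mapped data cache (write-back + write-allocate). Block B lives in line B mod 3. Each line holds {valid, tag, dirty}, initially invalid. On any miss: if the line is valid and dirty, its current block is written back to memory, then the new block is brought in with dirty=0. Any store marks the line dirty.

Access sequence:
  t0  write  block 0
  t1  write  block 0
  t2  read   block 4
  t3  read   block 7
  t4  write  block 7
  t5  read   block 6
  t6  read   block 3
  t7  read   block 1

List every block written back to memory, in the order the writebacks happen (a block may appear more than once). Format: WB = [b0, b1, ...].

  0 | W B0 → L0 miss [D]
  1 | W B0 → L0 hit [D]
  2 | R B4 → L1 miss [-]
  3 | R B7 → L1 miss [-]
  4 | W B7 → L1 hit [D]
  5 | R B6 → L0 miss wb→B0 [-]
  6 | R B3 → L0 miss [-]
  7 | R B1 → L1 miss wb→B7 [-]

WB = [0, 7]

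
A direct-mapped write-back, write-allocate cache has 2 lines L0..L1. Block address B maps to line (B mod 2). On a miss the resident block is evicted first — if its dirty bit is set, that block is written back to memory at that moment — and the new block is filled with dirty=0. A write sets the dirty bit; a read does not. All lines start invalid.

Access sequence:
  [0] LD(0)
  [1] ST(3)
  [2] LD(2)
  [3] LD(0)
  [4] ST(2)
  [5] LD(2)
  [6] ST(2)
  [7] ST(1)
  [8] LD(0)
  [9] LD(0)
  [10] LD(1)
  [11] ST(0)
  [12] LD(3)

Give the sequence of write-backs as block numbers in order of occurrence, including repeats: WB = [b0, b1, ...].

WB = [3, 2, 1]

0: R B0 -> L0 miss  d=-]
1: W B3 -> L1 miss  d=D]
2: R B2 -> L0 miss  d=-]
3: R B0 -> L0 miss  d=-]
4: W B2 -> L0 miss  d=D]
5: R B2 -> L0 hit  d=D]
6: W B2 -> L0 hit  d=D]
7: W B1 -> L1 miss wb->B3  d=D]
8: R B0 -> L0 miss wb->B2  d=-]
9: R B0 -> L0 hit  d=-]
10: R B1 -> L1 hit  d=D]
11: W B0 -> L0 hit  d=D]
12: R B3 -> L1 miss wb->B1  d=-]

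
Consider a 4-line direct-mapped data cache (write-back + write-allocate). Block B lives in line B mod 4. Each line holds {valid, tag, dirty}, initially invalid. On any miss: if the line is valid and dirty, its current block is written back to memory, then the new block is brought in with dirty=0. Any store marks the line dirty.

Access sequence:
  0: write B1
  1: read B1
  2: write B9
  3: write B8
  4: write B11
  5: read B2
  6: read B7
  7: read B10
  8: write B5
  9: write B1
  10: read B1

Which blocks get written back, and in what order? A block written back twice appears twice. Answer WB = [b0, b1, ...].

WB = [1, 11, 9, 5]

0: W B1 → L1 miss [D]
1: R B1 → L1 hit [D]
2: W B9 → L1 miss wb→B1 [D]
3: W B8 → L0 miss [D]
4: W B11 → L3 miss [D]
5: R B2 → L2 miss [-]
6: R B7 → L3 miss wb→B11 [-]
7: R B10 → L2 miss [-]
8: W B5 → L1 miss wb→B9 [D]
9: W B1 → L1 miss wb→B5 [D]
10: R B1 → L1 hit [D]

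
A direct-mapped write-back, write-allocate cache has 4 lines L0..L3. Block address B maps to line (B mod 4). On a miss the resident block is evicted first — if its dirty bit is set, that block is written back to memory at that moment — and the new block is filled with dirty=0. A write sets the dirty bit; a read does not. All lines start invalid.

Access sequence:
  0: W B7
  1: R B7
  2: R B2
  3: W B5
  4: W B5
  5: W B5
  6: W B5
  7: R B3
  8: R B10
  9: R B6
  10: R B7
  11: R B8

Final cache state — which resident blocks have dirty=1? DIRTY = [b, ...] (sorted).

  0 | W B7 → L3 miss [D]
  1 | R B7 → L3 hit [D]
  2 | R B2 → L2 miss [-]
  3 | W B5 → L1 miss [D]
  4 | W B5 → L1 hit [D]
  5 | W B5 → L1 hit [D]
  6 | W B5 → L1 hit [D]
  7 | R B3 → L3 miss wb→B7 [-]
  8 | R B10 → L2 miss [-]
  9 | R B6 → L2 miss [-]
  10 | R B7 → L3 miss [-]
  11 | R B8 → L0 miss [-]

DIRTY = [5]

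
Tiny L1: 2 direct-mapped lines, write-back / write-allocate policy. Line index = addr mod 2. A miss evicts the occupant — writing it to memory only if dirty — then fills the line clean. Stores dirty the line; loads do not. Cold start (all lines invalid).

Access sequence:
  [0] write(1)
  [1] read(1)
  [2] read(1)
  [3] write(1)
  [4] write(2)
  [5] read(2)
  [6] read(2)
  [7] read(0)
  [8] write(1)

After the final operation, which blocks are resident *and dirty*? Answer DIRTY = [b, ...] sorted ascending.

0: W B1 -> L1 miss  d=D]
1: R B1 -> L1 hit  d=D]
2: R B1 -> L1 hit  d=D]
3: W B1 -> L1 hit  d=D]
4: W B2 -> L0 miss  d=D]
5: R B2 -> L0 hit  d=D]
6: R B2 -> L0 hit  d=D]
7: R B0 -> L0 miss wb->B2  d=-]
8: W B1 -> L1 hit  d=D]

DIRTY = [1]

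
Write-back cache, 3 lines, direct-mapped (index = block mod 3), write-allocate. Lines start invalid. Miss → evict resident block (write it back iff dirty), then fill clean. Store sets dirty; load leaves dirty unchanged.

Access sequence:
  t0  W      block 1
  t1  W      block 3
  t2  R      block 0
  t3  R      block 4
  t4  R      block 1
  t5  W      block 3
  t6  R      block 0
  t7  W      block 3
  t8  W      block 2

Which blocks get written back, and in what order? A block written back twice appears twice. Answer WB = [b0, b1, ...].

  0 | W B1 → L1 miss [D]
  1 | W B3 → L0 miss [D]
  2 | R B0 → L0 miss wb→B3 [-]
  3 | R B4 → L1 miss wb→B1 [-]
  4 | R B1 → L1 miss [-]
  5 | W B3 → L0 miss [D]
  6 | R B0 → L0 miss wb→B3 [-]
  7 | W B3 → L0 miss [D]
  8 | W B2 → L2 miss [D]

WB = [3, 1, 3]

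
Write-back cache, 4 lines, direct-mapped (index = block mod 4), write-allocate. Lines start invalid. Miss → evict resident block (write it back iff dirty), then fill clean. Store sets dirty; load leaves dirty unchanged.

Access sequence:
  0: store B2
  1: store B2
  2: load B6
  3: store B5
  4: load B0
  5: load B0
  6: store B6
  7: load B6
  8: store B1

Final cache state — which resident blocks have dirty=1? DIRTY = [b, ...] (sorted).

0: W B2 -> L2 miss  d=D]
1: W B2 -> L2 hit  d=D]
2: R B6 -> L2 miss wb->B2  d=-]
3: W B5 -> L1 miss  d=D]
4: R B0 -> L0 miss  d=-]
5: R B0 -> L0 hit  d=-]
6: W B6 -> L2 hit  d=D]
7: R B6 -> L2 hit  d=D]
8: W B1 -> L1 miss wb->B5  d=D]

DIRTY = [1, 6]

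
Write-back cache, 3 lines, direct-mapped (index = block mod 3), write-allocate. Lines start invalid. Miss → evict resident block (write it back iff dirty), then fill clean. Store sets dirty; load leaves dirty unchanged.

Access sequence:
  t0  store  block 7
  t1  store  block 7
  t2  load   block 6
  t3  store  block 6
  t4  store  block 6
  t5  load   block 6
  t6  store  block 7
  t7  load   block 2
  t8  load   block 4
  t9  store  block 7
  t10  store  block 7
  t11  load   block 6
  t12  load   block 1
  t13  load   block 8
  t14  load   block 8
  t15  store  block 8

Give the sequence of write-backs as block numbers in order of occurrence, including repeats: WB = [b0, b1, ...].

WB = [7, 7]

0: W B7 → L1 miss [D]
1: W B7 → L1 hit [D]
2: R B6 → L0 miss [-]
3: W B6 → L0 hit [D]
4: W B6 → L0 hit [D]
5: R B6 → L0 hit [D]
6: W B7 → L1 hit [D]
7: R B2 → L2 miss [-]
8: R B4 → L1 miss wb→B7 [-]
9: W B7 → L1 miss [D]
10: W B7 → L1 hit [D]
11: R B6 → L0 hit [D]
12: R B1 → L1 miss wb→B7 [-]
13: R B8 → L2 miss [-]
14: R B8 → L2 hit [-]
15: W B8 → L2 hit [D]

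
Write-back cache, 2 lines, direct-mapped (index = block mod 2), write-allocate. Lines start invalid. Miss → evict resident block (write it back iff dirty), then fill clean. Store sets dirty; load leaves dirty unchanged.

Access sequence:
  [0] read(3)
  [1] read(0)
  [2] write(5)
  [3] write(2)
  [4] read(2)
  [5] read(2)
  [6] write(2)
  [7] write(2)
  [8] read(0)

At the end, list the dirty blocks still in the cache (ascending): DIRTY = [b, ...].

DIRTY = [5]

  0 | R B3 → L1 miss [-]
  1 | R B0 → L0 miss [-]
  2 | W B5 → L1 miss [D]
  3 | W B2 → L0 miss [D]
  4 | R B2 → L0 hit [D]
  5 | R B2 → L0 hit [D]
  6 | W B2 → L0 hit [D]
  7 | W B2 → L0 hit [D]
  8 | R B0 → L0 miss wb→B2 [-]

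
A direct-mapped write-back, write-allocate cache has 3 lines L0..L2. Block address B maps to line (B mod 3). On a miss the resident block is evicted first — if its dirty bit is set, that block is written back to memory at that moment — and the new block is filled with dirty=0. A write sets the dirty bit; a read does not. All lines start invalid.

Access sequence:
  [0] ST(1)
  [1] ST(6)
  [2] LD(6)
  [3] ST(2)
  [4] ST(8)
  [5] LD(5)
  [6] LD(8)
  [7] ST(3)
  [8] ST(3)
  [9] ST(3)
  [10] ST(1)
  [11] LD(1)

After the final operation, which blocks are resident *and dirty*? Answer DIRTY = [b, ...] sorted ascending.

  0 | W B1 → L1 miss [D]
  1 | W B6 → L0 miss [D]
  2 | R B6 → L0 hit [D]
  3 | W B2 → L2 miss [D]
  4 | W B8 → L2 miss wb→B2 [D]
  5 | R B5 → L2 miss wb→B8 [-]
  6 | R B8 → L2 miss [-]
  7 | W B3 → L0 miss wb→B6 [D]
  8 | W B3 → L0 hit [D]
  9 | W B3 → L0 hit [D]
  10 | W B1 → L1 hit [D]
  11 | R B1 → L1 hit [D]

DIRTY = [1, 3]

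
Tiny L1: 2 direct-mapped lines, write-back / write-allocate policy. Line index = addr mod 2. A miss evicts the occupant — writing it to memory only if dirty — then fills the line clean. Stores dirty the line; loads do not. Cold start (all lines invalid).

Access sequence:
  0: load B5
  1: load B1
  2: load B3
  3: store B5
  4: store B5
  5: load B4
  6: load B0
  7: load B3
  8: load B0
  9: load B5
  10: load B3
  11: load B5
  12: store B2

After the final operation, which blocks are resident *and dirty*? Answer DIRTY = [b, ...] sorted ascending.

DIRTY = [2]

0: R B5 → L1 miss [-]
1: R B1 → L1 miss [-]
2: R B3 → L1 miss [-]
3: W B5 → L1 miss [D]
4: W B5 → L1 hit [D]
5: R B4 → L0 miss [-]
6: R B0 → L0 miss [-]
7: R B3 → L1 miss wb→B5 [-]
8: R B0 → L0 hit [-]
9: R B5 → L1 miss [-]
10: R B3 → L1 miss [-]
11: R B5 → L1 miss [-]
12: W B2 → L0 miss [D]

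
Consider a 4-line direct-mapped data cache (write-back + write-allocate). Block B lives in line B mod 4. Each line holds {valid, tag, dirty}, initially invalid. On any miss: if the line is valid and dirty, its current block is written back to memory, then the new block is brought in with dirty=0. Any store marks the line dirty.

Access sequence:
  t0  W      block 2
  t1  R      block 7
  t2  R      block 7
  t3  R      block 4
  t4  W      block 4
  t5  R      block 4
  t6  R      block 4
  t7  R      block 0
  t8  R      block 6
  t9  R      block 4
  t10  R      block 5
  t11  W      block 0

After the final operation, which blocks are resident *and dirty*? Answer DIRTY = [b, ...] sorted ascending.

DIRTY = [0]

0: W B2 → L2 miss [D]
1: R B7 → L3 miss [-]
2: R B7 → L3 hit [-]
3: R B4 → L0 miss [-]
4: W B4 → L0 hit [D]
5: R B4 → L0 hit [D]
6: R B4 → L0 hit [D]
7: R B0 → L0 miss wb→B4 [-]
8: R B6 → L2 miss wb→B2 [-]
9: R B4 → L0 miss [-]
10: R B5 → L1 miss [-]
11: W B0 → L0 miss [D]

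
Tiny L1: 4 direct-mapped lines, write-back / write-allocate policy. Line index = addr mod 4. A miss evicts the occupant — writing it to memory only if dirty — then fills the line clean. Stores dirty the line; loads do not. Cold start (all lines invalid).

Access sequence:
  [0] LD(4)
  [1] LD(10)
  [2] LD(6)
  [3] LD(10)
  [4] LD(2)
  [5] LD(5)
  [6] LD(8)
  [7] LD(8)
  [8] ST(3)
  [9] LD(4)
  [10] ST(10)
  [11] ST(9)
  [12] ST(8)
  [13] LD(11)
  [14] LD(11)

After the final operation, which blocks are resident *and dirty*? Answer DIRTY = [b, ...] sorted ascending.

0: R B4 -> L0 miss  d=-]
1: R B10 -> L2 miss  d=-]
2: R B6 -> L2 miss  d=-]
3: R B10 -> L2 miss  d=-]
4: R B2 -> L2 miss  d=-]
5: R B5 -> L1 miss  d=-]
6: R B8 -> L0 miss  d=-]
7: R B8 -> L0 hit  d=-]
8: W B3 -> L3 miss  d=D]
9: R B4 -> L0 miss  d=-]
10: W B10 -> L2 miss  d=D]
11: W B9 -> L1 miss  d=D]
12: W B8 -> L0 miss  d=D]
13: R B11 -> L3 miss wb->B3  d=-]
14: R B11 -> L3 hit  d=-]

DIRTY = [8, 9, 10]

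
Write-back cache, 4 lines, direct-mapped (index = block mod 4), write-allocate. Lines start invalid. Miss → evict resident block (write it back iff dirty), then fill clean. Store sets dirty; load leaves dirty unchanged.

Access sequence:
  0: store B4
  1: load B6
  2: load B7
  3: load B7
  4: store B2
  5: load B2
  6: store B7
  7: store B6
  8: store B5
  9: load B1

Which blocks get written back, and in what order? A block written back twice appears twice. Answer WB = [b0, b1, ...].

0: W B4 -> L0 miss  d=D]
1: R B6 -> L2 miss  d=-]
2: R B7 -> L3 miss  d=-]
3: R B7 -> L3 hit  d=-]
4: W B2 -> L2 miss  d=D]
5: R B2 -> L2 hit  d=D]
6: W B7 -> L3 hit  d=D]
7: W B6 -> L2 miss wb->B2  d=D]
8: W B5 -> L1 miss  d=D]
9: R B1 -> L1 miss wb->B5  d=-]

WB = [2, 5]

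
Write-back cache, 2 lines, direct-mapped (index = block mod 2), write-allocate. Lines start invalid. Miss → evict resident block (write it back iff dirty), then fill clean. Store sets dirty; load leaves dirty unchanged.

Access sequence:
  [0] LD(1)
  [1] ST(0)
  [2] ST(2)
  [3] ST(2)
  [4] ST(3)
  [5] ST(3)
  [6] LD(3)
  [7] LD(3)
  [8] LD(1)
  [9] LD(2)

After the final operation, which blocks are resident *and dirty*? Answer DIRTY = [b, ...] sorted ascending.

0: R B1 → L1 miss [-]
1: W B0 → L0 miss [D]
2: W B2 → L0 miss wb→B0 [D]
3: W B2 → L0 hit [D]
4: W B3 → L1 miss [D]
5: W B3 → L1 hit [D]
6: R B3 → L1 hit [D]
7: R B3 → L1 hit [D]
8: R B1 → L1 miss wb→B3 [-]
9: R B2 → L0 hit [D]

DIRTY = [2]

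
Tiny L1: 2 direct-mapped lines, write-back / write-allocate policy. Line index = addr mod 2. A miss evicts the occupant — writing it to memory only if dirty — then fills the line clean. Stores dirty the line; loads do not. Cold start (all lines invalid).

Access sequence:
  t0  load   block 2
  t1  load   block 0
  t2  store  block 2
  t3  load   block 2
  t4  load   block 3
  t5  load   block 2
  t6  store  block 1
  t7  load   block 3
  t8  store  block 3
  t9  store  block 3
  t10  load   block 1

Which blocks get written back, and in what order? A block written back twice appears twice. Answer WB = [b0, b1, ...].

0: R B2 → L0 miss [-]
1: R B0 → L0 miss [-]
2: W B2 → L0 miss [D]
3: R B2 → L0 hit [D]
4: R B3 → L1 miss [-]
5: R B2 → L0 hit [D]
6: W B1 → L1 miss [D]
7: R B3 → L1 miss wb→B1 [-]
8: W B3 → L1 hit [D]
9: W B3 → L1 hit [D]
10: R B1 → L1 miss wb→B3 [-]

WB = [1, 3]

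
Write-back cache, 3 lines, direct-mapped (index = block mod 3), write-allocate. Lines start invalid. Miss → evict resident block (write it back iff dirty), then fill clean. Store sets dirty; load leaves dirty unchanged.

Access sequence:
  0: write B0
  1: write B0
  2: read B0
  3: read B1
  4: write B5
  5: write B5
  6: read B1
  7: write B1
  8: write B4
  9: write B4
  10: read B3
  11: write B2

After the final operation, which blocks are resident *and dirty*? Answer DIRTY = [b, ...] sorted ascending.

  0 | W B0 → L0 miss [D]
  1 | W B0 → L0 hit [D]
  2 | R B0 → L0 hit [D]
  3 | R B1 → L1 miss [-]
  4 | W B5 → L2 miss [D]
  5 | W B5 → L2 hit [D]
  6 | R B1 → L1 hit [-]
  7 | W B1 → L1 hit [D]
  8 | W B4 → L1 miss wb→B1 [D]
  9 | W B4 → L1 hit [D]
  10 | R B3 → L0 miss wb→B0 [-]
  11 | W B2 → L2 miss wb→B5 [D]

DIRTY = [2, 4]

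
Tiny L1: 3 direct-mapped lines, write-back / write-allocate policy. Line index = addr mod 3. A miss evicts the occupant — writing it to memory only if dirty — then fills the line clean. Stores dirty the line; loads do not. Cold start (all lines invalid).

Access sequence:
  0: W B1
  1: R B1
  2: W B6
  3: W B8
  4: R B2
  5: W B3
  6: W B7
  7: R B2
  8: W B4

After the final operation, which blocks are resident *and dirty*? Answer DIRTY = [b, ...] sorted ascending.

DIRTY = [3, 4]

0: W B1 → L1 miss [D]
1: R B1 → L1 hit [D]
2: W B6 → L0 miss [D]
3: W B8 → L2 miss [D]
4: R B2 → L2 miss wb→B8 [-]
5: W B3 → L0 miss wb→B6 [D]
6: W B7 → L1 miss wb→B1 [D]
7: R B2 → L2 hit [-]
8: W B4 → L1 miss wb→B7 [D]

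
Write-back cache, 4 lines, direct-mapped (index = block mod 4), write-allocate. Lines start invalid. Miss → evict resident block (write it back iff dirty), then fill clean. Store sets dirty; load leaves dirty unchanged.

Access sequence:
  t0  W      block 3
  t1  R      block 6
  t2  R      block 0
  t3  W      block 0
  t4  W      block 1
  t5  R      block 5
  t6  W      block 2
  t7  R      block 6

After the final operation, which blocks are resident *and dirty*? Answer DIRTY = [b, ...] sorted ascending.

0: W B3 -> L3 miss  d=D]
1: R B6 -> L2 miss  d=-]
2: R B0 -> L0 miss  d=-]
3: W B0 -> L0 hit  d=D]
4: W B1 -> L1 miss  d=D]
5: R B5 -> L1 miss wb->B1  d=-]
6: W B2 -> L2 miss  d=D]
7: R B6 -> L2 miss wb->B2  d=-]

DIRTY = [0, 3]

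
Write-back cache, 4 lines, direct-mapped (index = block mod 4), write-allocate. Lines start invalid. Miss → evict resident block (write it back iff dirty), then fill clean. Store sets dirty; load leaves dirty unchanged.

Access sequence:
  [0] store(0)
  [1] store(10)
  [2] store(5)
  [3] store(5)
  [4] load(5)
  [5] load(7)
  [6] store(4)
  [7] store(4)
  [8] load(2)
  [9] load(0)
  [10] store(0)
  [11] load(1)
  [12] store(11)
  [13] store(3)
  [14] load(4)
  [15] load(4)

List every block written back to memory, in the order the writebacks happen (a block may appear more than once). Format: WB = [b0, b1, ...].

0: W B0 → L0 miss [D]
1: W B10 → L2 miss [D]
2: W B5 → L1 miss [D]
3: W B5 → L1 hit [D]
4: R B5 → L1 hit [D]
5: R B7 → L3 miss [-]
6: W B4 → L0 miss wb→B0 [D]
7: W B4 → L0 hit [D]
8: R B2 → L2 miss wb→B10 [-]
9: R B0 → L0 miss wb→B4 [-]
10: W B0 → L0 hit [D]
11: R B1 → L1 miss wb→B5 [-]
12: W B11 → L3 miss [D]
13: W B3 → L3 miss wb→B11 [D]
14: R B4 → L0 miss wb→B0 [-]
15: R B4 → L0 hit [-]

WB = [0, 10, 4, 5, 11, 0]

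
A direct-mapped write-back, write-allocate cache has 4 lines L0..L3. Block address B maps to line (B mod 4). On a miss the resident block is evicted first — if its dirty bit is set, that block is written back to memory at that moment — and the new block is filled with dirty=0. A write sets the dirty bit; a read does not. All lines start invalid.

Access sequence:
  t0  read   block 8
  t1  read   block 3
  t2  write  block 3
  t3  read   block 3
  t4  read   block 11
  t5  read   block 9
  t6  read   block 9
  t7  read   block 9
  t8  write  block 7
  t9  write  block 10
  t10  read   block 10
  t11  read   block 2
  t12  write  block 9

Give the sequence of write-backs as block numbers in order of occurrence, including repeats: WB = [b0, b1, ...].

0: R B8 -> L0 miss  d=-]
1: R B3 -> L3 miss  d=-]
2: W B3 -> L3 hit  d=D]
3: R B3 -> L3 hit  d=D]
4: R B11 -> L3 miss wb->B3  d=-]
5: R B9 -> L1 miss  d=-]
6: R B9 -> L1 hit  d=-]
7: R B9 -> L1 hit  d=-]
8: W B7 -> L3 miss  d=D]
9: W B10 -> L2 miss  d=D]
10: R B10 -> L2 hit  d=D]
11: R B2 -> L2 miss wb->B10  d=-]
12: W B9 -> L1 hit  d=D]

WB = [3, 10]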